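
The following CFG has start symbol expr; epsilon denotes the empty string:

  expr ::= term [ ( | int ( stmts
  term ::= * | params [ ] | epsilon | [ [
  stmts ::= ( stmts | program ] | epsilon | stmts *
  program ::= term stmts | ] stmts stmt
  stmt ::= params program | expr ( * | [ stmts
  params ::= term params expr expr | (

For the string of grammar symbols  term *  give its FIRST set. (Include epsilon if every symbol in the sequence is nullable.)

Add FIRST(term)\{epsilon} = { (, *, [ }; term is nullable, continue.
* is a terminal; add {*} and stop.

{ (, *, [ }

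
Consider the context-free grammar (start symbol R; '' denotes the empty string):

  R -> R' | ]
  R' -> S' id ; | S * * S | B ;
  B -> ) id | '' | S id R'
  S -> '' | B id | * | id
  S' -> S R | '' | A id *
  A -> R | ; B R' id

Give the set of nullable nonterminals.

{ B, S, S' }

Directly nullable (have an ''-production): B, S, S'.
No other nonterminal has a production whose RHS symbols are all nullable.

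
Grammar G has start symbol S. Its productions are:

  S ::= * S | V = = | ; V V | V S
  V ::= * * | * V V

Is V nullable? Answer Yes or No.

No

No nonterminal in this grammar is nullable.
No production of V has an RHS whose symbols are all nullable, so V is not nullable.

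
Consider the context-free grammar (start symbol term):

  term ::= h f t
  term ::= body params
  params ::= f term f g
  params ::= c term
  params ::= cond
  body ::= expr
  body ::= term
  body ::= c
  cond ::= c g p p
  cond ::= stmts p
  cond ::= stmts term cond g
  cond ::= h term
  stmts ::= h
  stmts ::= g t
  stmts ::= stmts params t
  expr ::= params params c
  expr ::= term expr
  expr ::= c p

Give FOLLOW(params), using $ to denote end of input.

In term ::= body params: params is at the end, add FOLLOW(term) = { $, c, f, g, h, t }.
In stmts ::= stmts params t: add FIRST(t) = { t }.
In expr ::= params params c: add FIRST(params c) = { c, f, g, h }.
In expr ::= params params c: add FIRST(c) = { c }.
Union: FOLLOW(params) = { $, c, f, g, h, t }.

{ $, c, f, g, h, t }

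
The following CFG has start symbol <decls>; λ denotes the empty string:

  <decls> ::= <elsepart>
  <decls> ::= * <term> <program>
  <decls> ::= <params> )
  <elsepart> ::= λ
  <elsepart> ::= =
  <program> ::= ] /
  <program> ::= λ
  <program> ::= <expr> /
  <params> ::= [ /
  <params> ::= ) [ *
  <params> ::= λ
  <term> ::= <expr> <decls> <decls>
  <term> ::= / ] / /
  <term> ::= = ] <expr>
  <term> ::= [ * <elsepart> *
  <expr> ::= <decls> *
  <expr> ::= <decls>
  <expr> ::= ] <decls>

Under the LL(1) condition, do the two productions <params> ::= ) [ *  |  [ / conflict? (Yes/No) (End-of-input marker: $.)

No

FIRST() [ *) = { ) } and FIRST([ /) = { [ }.
The FIRST sets are disjoint and neither alternative is nullable — no conflict.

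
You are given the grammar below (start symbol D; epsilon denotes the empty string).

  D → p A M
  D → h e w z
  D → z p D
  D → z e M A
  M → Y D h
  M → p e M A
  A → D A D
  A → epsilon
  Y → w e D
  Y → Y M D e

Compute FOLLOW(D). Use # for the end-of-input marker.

{ #, e, h, p, w, z }

D is the start symbol, so # ∈ FOLLOW(D).
In D → z p D: D is at the end, add FOLLOW(D) = { #, e, h, p, w, z }.
In M → Y D h: add FIRST(h) = { h }.
In A → D A D: add FIRST(A D) = { h, p, z }.
In A → D A D: D is at the end, add FOLLOW(A) = { #, e, h, p, w, z }.
In Y → w e D: D is at the end, add FOLLOW(Y) = { h, p, w, z }.
In Y → Y M D e: add FIRST(e) = { e }.
Union: FOLLOW(D) = { #, e, h, p, w, z }.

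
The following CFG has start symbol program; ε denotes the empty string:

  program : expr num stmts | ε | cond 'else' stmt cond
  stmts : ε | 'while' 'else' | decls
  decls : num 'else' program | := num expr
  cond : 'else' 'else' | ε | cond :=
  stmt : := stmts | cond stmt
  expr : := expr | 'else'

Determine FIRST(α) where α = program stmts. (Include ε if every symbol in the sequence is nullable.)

{ 'else', 'while', :=, num, ε }

Add FIRST(program)\{ε} = { 'else', := }; program is nullable, continue.
Add FIRST(stmts)\{ε} = { 'while', :=, num }; stmts is nullable, continue.
Every symbol is nullable, so include ε.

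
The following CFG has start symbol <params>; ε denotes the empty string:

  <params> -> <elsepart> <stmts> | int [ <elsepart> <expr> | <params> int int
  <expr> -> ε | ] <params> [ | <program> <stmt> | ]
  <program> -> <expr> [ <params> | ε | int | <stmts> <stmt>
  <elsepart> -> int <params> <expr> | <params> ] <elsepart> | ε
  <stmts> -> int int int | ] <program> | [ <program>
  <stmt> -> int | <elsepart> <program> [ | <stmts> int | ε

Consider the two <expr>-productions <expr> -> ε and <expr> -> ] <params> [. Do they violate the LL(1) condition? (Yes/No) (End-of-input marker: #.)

Yes

FIRST(ε) = { ε } and FIRST(] <params> [) = { ] }.
The first alternative is nullable and FOLLOW(<expr>) = { #, [, ], int } shares ] with FIRST of the second — conflict.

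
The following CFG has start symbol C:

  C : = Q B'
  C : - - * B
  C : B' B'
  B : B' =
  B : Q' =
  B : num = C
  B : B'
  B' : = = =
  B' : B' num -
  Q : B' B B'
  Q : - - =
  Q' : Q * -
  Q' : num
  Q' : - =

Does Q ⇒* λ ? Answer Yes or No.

No nonterminal in this grammar is nullable.
No production of Q has an RHS whose symbols are all nullable, so Q is not nullable.

No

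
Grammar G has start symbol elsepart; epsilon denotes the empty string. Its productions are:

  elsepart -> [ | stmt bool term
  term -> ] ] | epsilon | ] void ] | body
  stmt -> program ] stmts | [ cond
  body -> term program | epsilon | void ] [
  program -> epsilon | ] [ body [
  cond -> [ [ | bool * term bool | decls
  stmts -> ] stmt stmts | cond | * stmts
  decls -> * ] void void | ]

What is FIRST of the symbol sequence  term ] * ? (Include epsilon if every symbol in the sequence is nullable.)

{ ], void }

Add FIRST(term)\{epsilon} = { ], void }; term is nullable, continue.
] is a terminal; add {]} and stop.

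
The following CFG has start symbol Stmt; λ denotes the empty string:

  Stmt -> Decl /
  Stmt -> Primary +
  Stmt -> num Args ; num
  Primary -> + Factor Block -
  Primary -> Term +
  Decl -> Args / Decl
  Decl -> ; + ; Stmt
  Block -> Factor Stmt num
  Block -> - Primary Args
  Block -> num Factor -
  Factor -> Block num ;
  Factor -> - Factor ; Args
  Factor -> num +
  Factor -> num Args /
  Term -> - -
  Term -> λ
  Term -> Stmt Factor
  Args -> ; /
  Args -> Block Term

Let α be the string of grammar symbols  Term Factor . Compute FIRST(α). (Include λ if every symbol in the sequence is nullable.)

{ +, -, ;, num }

Add FIRST(Term)\{λ} = { +, -, ;, num }; Term is nullable, continue.
Add FIRST(Factor) = { -, num }; Factor is not nullable, stop.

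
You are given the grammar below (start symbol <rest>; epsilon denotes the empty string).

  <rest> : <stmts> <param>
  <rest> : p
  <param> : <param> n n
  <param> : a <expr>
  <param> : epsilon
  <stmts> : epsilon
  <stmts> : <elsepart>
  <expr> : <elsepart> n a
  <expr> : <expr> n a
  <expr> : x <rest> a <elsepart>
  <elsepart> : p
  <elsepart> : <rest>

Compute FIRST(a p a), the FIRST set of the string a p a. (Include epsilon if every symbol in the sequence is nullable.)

{ a }

a is a terminal; add {a} and stop.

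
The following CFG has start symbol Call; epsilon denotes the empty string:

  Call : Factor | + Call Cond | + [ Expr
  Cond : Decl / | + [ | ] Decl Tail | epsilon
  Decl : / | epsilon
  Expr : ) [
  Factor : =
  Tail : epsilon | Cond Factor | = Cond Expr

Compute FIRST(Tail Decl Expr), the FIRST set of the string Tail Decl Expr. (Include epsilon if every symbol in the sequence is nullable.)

Add FIRST(Tail)\{epsilon} = { +, /, =, ] }; Tail is nullable, continue.
Add FIRST(Decl)\{epsilon} = { / }; Decl is nullable, continue.
Add FIRST(Expr) = { ) }; Expr is not nullable, stop.

{ ), +, /, =, ] }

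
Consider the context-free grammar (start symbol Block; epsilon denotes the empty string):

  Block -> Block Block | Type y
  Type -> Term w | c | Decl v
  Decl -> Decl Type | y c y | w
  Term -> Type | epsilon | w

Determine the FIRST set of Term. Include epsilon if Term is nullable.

From Term -> Type: add FIRST(Type) = { c, w, y }.
Term -> epsilon contributes epsilon.
Term -> w contributes {w}.
Union: FIRST(Term) = { c, w, y, epsilon }.

{ c, w, y, epsilon }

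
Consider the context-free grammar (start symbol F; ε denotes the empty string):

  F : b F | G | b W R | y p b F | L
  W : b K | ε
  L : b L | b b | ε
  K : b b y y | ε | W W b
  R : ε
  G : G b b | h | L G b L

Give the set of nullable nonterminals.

{ F, K, L, R, W }

Directly nullable (have an ε-production): W, L, K, R.
F : L with every symbol nullable, so F is nullable.
No other nonterminal has a production whose RHS symbols are all nullable.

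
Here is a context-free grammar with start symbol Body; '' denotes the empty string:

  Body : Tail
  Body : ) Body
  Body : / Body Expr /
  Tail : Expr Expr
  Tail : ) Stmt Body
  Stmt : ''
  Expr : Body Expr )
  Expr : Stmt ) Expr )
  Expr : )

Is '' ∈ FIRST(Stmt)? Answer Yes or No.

Stmt has an ''-production, so Stmt ⇒ ''.

Yes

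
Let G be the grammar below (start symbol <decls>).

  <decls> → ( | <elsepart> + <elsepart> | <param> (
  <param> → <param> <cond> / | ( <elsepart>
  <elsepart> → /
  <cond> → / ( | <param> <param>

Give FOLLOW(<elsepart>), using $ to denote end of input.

In <decls> → <elsepart> + <elsepart>: add FIRST(+ <elsepart>) = { + }.
In <decls> → <elsepart> + <elsepart>: <elsepart> is at the end, add FOLLOW(<decls>) = { $ }.
In <param> → ( <elsepart>: <elsepart> is at the end, add FOLLOW(<param>) = { (, / }.
Union: FOLLOW(<elsepart>) = { $, (, +, / }.

{ $, (, +, / }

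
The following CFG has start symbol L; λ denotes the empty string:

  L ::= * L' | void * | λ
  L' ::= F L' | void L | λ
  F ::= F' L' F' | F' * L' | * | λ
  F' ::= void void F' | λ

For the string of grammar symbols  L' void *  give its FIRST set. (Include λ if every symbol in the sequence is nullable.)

{ *, void }

Add FIRST(L')\{λ} = { *, void }; L' is nullable, continue.
void is a terminal; add {void} and stop.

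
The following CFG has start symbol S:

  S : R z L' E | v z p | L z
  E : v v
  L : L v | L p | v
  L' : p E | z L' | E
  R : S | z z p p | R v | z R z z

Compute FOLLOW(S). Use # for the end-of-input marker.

{ #, v, z }

S is the start symbol, so # ∈ FOLLOW(S).
In R : S: S is at the end, add FOLLOW(R) = { v, z }.
Union: FOLLOW(S) = { #, v, z }.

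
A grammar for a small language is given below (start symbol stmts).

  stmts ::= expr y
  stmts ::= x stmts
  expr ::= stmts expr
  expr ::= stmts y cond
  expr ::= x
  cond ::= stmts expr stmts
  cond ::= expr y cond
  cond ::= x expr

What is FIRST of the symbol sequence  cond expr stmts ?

Add FIRST(cond) = { x }; cond is not nullable, stop.

{ x }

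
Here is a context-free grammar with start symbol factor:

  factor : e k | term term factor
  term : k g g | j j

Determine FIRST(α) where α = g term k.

g is a terminal; add {g} and stop.

{ g }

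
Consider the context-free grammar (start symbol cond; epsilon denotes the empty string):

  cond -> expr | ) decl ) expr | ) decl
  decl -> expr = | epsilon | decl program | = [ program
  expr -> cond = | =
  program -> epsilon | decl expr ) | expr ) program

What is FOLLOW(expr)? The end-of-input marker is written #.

{ #, ), = }

In cond -> expr: expr is at the end, add FOLLOW(cond) = { #, = }.
In cond -> ) decl ) expr: expr is at the end, add FOLLOW(cond) = { #, = }.
In decl -> expr =: add FIRST(=) = { = }.
In program -> decl expr ): add FIRST()) = { ) }.
In program -> expr ) program: add FIRST() program) = { ) }.
Union: FOLLOW(expr) = { #, ), = }.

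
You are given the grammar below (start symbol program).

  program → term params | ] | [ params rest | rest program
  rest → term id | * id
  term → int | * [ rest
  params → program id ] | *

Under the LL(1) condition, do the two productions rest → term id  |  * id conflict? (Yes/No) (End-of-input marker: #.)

Yes

FIRST(term id) = { *, int } and FIRST(* id) = { * }.
Both contain *, so the two alternatives are not disjoint — LL(1) conflict.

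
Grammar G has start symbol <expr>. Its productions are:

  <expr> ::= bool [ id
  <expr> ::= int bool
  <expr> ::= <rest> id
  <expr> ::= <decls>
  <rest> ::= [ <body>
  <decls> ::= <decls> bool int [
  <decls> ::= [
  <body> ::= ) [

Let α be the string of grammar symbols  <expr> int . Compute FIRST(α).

{ [, bool, int }

Add FIRST(<expr>) = { [, bool, int }; <expr> is not nullable, stop.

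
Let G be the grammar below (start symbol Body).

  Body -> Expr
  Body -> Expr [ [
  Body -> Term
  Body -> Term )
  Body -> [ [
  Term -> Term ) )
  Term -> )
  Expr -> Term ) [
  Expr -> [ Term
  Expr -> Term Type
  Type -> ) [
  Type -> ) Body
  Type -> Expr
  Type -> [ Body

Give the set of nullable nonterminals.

No nonterminal has an empty production or an RHS whose symbols are all nullable.

{ } (none)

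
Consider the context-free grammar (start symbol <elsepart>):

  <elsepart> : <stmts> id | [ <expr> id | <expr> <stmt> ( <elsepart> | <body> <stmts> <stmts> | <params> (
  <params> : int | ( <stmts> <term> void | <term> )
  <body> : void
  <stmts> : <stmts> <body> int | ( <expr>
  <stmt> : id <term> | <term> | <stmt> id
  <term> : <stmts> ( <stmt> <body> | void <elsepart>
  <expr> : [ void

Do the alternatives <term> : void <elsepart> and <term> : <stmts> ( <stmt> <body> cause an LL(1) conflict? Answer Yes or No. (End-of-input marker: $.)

No

FIRST(void <elsepart>) = { void } and FIRST(<stmts> ( <stmt> <body>) = { ( }.
The FIRST sets are disjoint and neither alternative is nullable — no conflict.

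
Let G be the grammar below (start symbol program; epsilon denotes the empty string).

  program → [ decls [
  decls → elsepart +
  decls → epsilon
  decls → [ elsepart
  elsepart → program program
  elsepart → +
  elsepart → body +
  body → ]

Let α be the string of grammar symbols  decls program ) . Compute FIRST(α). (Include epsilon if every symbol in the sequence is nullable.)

Add FIRST(decls)\{epsilon} = { +, [, ] }; decls is nullable, continue.
Add FIRST(program) = { [ }; program is not nullable, stop.

{ +, [, ] }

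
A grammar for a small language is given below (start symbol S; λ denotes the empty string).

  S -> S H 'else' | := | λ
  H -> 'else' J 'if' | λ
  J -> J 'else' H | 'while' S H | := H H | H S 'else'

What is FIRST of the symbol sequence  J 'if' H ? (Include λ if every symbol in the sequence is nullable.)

{ 'else', 'while', := }

Add FIRST(J) = { 'else', 'while', := }; J is not nullable, stop.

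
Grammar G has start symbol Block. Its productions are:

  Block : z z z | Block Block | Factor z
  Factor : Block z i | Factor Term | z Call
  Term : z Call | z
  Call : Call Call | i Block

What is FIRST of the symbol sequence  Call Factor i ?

Add FIRST(Call) = { i }; Call is not nullable, stop.

{ i }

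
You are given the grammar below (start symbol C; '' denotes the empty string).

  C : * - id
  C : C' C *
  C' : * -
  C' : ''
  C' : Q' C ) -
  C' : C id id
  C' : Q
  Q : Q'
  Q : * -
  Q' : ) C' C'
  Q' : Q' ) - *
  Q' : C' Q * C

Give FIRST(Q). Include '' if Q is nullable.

From Q : Q': add FIRST(Q') = { ), * }.
Q : * - contributes {*}.
Union: FIRST(Q) = { ), * }.

{ ), * }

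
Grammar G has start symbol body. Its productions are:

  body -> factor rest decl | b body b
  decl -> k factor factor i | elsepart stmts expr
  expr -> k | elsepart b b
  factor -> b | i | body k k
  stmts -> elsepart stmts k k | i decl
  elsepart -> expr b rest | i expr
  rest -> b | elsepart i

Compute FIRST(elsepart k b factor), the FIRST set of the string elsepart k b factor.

Add FIRST(elsepart) = { i, k }; elsepart is not nullable, stop.

{ i, k }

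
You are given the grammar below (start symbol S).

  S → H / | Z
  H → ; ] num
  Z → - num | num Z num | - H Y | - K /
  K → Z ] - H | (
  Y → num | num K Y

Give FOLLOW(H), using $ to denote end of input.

{ /, num }

In S → H /: add FIRST(/) = { / }.
In Z → - H Y: add FIRST(Y) = { num }.
In K → Z ] - H: H is at the end, add FOLLOW(K) = { /, num }.
Union: FOLLOW(H) = { /, num }.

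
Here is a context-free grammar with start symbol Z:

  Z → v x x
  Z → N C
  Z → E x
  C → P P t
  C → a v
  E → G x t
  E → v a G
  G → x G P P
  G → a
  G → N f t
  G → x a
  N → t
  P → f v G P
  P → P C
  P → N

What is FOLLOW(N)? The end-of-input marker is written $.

{ a, f, t, x }

In Z → N C: add FIRST(C) = { a, f, t }.
In G → N f t: add FIRST(f t) = { f }.
In P → N: N is at the end, add FOLLOW(P) = { a, f, t, x }.
Union: FOLLOW(N) = { a, f, t, x }.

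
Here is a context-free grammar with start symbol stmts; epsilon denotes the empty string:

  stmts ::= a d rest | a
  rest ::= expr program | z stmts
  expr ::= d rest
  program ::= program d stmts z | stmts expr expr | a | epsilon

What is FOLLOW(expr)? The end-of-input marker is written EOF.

In rest ::= expr program: add FIRST(program)\{epsilon} = { a, d }.
  Since program is nullable, also add FOLLOW(rest) = { EOF, a, d, z }.
In program ::= stmts expr expr: add FIRST(expr) = { d }.
In program ::= stmts expr expr: expr is at the end, add FOLLOW(program) = { EOF, a, d, z }.
Union: FOLLOW(expr) = { EOF, a, d, z }.

{ EOF, a, d, z }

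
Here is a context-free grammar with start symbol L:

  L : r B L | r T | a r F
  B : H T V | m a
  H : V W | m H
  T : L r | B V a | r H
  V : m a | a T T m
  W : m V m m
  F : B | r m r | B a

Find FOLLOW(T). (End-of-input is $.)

In L : r T: T is at the end, add FOLLOW(L) = { $, r }.
In B : H T V: add FIRST(V) = { a, m }.
In V : a T T m: add FIRST(T m) = { a, m, r }.
In V : a T T m: add FIRST(m) = { m }.
Union: FOLLOW(T) = { $, a, m, r }.

{ $, a, m, r }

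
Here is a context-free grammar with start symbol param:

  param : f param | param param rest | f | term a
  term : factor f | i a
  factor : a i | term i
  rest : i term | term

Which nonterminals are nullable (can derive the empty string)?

{ } (none)

No nonterminal has an empty production or an RHS whose symbols are all nullable.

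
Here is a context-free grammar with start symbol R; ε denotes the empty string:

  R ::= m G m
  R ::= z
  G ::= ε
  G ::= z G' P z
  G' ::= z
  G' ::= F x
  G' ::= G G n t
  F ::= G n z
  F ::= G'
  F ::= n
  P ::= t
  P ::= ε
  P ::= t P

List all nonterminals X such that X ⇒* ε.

{ G, P }

Directly nullable (have an ε-production): G, P.
No other nonterminal has a production whose RHS symbols are all nullable.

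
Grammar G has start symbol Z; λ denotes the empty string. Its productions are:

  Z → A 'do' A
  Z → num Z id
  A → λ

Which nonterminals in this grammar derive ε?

{ A }

Directly nullable (have an λ-production): A.
No other nonterminal has a production whose RHS symbols are all nullable.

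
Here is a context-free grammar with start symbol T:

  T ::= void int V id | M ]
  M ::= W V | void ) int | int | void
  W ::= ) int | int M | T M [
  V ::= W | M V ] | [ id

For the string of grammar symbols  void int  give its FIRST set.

{ void }

void is a terminal; add {void} and stop.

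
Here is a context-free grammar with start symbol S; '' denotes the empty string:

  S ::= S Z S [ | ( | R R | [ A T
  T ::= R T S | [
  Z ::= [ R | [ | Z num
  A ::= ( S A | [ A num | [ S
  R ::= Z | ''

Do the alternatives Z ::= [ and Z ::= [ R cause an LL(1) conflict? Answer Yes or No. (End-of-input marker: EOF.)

Yes

FIRST([) = { [ } and FIRST([ R) = { [ }.
Both contain [, so the two alternatives are not disjoint — LL(1) conflict.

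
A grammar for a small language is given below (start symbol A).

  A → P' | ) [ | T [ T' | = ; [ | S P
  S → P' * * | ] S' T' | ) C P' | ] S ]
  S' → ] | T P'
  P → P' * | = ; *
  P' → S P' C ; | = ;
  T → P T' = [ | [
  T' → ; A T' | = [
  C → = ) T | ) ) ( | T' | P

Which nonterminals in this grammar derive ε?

{ } (none)

No nonterminal has an empty production or an RHS whose symbols are all nullable.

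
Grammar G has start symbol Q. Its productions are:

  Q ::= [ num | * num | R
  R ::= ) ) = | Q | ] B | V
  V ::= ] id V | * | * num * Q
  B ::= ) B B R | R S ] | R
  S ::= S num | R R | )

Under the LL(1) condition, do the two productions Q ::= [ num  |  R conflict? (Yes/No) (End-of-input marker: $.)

FIRST([ num) = { [ } and FIRST(R) = { ), *, [, ] }.
Both contain [, so the two alternatives are not disjoint — LL(1) conflict.

Yes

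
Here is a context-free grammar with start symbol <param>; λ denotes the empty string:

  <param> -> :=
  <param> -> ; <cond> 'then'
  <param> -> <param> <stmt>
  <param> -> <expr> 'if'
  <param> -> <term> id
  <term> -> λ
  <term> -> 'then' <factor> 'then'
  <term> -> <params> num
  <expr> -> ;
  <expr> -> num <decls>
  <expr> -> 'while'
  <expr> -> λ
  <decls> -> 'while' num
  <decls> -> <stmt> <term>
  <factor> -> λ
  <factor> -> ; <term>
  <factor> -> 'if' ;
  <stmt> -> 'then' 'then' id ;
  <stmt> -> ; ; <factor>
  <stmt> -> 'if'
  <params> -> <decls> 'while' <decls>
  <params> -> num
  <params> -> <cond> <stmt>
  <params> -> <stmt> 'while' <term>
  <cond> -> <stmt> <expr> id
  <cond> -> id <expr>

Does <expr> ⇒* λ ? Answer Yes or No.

Yes

<expr> has an λ-production, so <expr> ⇒ λ.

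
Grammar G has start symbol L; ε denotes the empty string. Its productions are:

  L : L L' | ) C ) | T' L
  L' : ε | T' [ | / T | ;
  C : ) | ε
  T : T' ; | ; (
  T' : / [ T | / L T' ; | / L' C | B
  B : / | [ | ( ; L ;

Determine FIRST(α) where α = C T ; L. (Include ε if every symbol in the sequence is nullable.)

{ (, ), /, ;, [ }

Add FIRST(C)\{ε} = { ) }; C is nullable, continue.
Add FIRST(T) = { (, /, ;, [ }; T is not nullable, stop.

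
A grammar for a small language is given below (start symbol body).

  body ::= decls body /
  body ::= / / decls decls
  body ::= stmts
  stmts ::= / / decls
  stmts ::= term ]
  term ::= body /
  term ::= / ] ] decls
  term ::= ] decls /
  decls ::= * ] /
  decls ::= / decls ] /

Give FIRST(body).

{ *, /, ] }

From body ::= decls body /: add FIRST(decls) = { *, / }.
body ::= / / decls decls contributes {/}.
From body ::= stmts: add FIRST(stmts) = { *, /, ] }.
Union: FIRST(body) = { *, /, ] }.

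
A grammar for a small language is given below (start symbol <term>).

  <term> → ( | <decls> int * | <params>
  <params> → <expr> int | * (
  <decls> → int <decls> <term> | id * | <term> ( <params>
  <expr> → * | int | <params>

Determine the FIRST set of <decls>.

{ (, *, id, int }

<decls> → int <decls> <term> contributes {int}.
<decls> → id * contributes {id}.
From <decls> → <term> ( <params>: add FIRST(<term>) = { (, *, id, int }.
Union: FIRST(<decls>) = { (, *, id, int }.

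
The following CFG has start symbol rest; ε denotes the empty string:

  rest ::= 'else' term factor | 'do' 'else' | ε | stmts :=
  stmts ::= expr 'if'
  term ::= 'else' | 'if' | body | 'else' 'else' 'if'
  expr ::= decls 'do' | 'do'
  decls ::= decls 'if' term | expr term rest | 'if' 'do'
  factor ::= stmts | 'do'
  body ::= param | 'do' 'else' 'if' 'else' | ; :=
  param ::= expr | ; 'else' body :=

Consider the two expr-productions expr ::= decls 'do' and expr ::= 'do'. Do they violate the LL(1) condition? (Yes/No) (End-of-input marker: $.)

FIRST(decls 'do') = { 'do', 'if' } and FIRST('do') = { 'do' }.
Both contain 'do', so the two alternatives are not disjoint — LL(1) conflict.

Yes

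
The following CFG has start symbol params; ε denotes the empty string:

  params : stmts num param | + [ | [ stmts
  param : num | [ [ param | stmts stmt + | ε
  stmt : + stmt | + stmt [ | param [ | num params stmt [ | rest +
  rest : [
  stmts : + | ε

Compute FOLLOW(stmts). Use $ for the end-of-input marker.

{ $, +, [, num }

In params : stmts num param: add FIRST(num param) = { num }.
In params : [ stmts: stmts is at the end, add FOLLOW(params) = { $, +, [, num }.
In param : stmts stmt +: add FIRST(stmt +) = { +, [, num }.
Union: FOLLOW(stmts) = { $, +, [, num }.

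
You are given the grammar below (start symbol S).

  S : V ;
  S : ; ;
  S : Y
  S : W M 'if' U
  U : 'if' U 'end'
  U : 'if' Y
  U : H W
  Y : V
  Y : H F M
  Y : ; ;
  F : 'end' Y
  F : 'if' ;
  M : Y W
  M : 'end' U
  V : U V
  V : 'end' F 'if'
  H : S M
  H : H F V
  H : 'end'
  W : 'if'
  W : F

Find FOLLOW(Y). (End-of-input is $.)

{ $, 'end', 'if', ; }

In S : Y: Y is at the end, add FOLLOW(S) = { $, 'end', 'if', ; }.
In U : 'if' Y: Y is at the end, add FOLLOW(U) = { $, 'end', 'if', ; }.
In F : 'end' Y: Y is at the end, add FOLLOW(F) = { $, 'end', 'if', ; }.
In M : Y W: add FIRST(W) = { 'end', 'if' }.
Union: FOLLOW(Y) = { $, 'end', 'if', ; }.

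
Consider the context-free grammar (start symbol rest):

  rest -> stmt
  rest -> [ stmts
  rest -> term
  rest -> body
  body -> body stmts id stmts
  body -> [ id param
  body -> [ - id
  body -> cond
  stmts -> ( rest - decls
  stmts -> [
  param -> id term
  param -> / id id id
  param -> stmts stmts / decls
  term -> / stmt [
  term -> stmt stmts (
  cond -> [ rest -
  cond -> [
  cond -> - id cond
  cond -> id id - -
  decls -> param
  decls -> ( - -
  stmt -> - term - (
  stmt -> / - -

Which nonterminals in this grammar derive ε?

{ } (none)

No nonterminal has an empty production or an RHS whose symbols are all nullable.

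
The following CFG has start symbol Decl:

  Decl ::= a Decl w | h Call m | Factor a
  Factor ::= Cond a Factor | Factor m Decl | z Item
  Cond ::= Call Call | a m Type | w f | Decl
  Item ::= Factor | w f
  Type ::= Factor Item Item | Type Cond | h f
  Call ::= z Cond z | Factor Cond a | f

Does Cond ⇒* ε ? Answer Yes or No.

No nonterminal in this grammar is nullable.
No production of Cond has an RHS whose symbols are all nullable, so Cond is not nullable.

No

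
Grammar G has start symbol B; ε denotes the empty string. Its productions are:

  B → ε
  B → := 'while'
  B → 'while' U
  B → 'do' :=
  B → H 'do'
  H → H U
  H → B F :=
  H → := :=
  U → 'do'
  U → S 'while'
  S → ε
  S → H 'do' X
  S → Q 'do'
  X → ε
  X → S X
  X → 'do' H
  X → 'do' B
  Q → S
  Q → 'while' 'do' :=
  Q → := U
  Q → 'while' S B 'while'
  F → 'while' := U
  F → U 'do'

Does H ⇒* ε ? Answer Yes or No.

Nullable nonterminals: B, Q, S, X.
No production of H has an RHS whose symbols are all nullable, so H is not nullable.

No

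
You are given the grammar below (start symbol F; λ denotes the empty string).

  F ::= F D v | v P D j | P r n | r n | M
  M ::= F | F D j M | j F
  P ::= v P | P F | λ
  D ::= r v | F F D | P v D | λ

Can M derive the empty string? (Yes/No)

Nullable nonterminals: D, P.
No production of M has an RHS whose symbols are all nullable, so M is not nullable.

No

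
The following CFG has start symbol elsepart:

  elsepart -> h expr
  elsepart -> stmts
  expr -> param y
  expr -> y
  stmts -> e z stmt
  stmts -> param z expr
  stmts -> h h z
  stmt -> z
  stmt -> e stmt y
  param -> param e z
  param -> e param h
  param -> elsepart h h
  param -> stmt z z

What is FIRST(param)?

From param -> param e z: add FIRST(param) = { e, h, z }.
param -> e param h contributes {e}.
From param -> elsepart h h: add FIRST(elsepart) = { e, h, z }.
From param -> stmt z z: add FIRST(stmt) = { e, z }.
Union: FIRST(param) = { e, h, z }.

{ e, h, z }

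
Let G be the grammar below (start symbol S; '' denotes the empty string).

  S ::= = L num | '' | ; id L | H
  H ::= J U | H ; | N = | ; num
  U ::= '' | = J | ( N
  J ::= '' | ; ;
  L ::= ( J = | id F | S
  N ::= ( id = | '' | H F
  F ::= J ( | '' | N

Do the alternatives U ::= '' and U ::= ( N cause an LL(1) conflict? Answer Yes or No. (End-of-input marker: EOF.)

Yes

FIRST('') = { '' } and FIRST(( N) = { ( }.
The first alternative is nullable and FOLLOW(U) = { EOF, (, ;, =, num } shares ( with FIRST of the second — conflict.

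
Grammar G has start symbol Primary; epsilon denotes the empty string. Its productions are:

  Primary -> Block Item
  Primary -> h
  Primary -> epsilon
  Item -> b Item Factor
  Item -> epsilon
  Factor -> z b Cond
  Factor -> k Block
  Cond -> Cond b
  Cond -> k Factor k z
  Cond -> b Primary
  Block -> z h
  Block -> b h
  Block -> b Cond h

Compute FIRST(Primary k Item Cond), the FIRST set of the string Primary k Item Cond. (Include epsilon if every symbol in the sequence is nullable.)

Add FIRST(Primary)\{epsilon} = { b, h, z }; Primary is nullable, continue.
k is a terminal; add {k} and stop.

{ b, h, k, z }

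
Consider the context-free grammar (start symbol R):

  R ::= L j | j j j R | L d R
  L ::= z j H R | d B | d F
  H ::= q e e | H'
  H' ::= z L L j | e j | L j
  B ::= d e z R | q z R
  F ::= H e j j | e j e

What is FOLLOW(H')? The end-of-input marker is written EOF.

In H ::= H': H' is at the end, add FOLLOW(H) = { d, e, j, z }.
Union: FOLLOW(H') = { d, e, j, z }.

{ d, e, j, z }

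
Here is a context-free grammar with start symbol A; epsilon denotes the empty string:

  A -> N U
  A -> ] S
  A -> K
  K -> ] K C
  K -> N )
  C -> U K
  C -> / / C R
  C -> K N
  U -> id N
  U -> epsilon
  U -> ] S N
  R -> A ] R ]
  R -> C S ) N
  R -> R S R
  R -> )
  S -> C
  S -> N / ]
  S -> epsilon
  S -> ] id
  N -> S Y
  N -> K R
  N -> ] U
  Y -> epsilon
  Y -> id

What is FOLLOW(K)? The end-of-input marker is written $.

{ $, ), /, ], id }

In A -> K: K is at the end, add FOLLOW(A) = { $, ] }.
In K -> ] K C: add FIRST(C) = { ), /, ], id }.
In C -> U K: K is at the end, add FOLLOW(C) = { $, ), /, ], id }.
In C -> K N: add FIRST(N)\{epsilon} = { ), /, ], id }.
  Since N is nullable, also add FOLLOW(C) = { $, ), /, ], id }.
In N -> K R: add FIRST(R) = { ), /, ], id }.
Union: FOLLOW(K) = { $, ), /, ], id }.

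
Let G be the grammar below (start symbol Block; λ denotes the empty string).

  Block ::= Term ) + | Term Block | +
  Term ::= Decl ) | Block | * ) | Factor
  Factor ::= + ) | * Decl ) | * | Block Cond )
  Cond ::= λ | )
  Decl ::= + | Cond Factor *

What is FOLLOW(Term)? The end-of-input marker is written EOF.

{ ), *, + }

In Block ::= Term ) +: add FIRST() +) = { ) }.
In Block ::= Term Block: add FIRST(Block) = { ), *, + }.
Union: FOLLOW(Term) = { ), *, + }.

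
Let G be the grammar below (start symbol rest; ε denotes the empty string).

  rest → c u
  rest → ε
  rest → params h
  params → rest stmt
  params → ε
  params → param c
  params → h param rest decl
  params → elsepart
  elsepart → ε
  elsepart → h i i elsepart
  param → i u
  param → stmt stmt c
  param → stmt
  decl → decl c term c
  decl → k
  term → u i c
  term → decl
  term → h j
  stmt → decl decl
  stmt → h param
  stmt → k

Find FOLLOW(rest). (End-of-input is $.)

rest is the start symbol, so $ ∈ FOLLOW(rest).
In params → rest stmt: add FIRST(stmt) = { h, k }.
In params → h param rest decl: add FIRST(decl) = { k }.
Union: FOLLOW(rest) = { $, h, k }.

{ $, h, k }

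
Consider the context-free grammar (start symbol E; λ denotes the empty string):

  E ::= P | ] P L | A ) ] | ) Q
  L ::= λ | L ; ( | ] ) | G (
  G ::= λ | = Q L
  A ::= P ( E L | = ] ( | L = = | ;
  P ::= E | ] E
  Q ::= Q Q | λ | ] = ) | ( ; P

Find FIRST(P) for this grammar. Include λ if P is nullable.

From P ::= E: add FIRST(E) = { (, ), ;, =, ] }.
P ::= ] E contributes {]}.
Union: FIRST(P) = { (, ), ;, =, ] }.

{ (, ), ;, =, ] }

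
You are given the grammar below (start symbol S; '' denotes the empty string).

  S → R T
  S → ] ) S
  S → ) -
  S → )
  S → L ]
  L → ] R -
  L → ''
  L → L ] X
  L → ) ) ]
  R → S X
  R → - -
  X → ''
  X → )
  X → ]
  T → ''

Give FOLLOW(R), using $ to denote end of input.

{ $, ), -, ] }

In S → R T: add FIRST(T)\{''} = {  }.
  Since T is nullable, also add FOLLOW(S) = { $, ), -, ] }.
In L → ] R -: add FIRST(-) = { - }.
Union: FOLLOW(R) = { $, ), -, ] }.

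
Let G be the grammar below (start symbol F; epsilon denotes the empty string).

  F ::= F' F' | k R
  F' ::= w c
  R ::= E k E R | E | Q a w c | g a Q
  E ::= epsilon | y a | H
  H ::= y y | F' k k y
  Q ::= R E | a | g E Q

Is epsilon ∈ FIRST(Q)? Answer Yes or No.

Yes

Q ::= R E and each of R, E is nullable, so Q ⇒* epsilon.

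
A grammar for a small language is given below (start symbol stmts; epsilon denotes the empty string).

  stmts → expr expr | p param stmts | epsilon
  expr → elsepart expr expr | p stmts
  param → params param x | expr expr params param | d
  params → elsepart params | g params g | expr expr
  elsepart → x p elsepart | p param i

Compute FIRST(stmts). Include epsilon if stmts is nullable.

{ p, x, epsilon }

From stmts → expr expr: add FIRST(expr) = { p, x }.
stmts → p param stmts contributes {p}.
stmts → epsilon contributes epsilon.
Union: FIRST(stmts) = { p, x, epsilon }.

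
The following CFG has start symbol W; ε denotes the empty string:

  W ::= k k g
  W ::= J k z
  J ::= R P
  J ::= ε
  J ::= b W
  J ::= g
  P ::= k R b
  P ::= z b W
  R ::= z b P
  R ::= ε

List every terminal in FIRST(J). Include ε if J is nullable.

{ b, g, k, z, ε }

From J ::= R P: R nullable, take FIRST(R) ∪ FIRST(P) = { k, z }.
J ::= ε contributes ε.
J ::= b W contributes {b}.
J ::= g contributes {g}.
Union: FIRST(J) = { b, g, k, z, ε }.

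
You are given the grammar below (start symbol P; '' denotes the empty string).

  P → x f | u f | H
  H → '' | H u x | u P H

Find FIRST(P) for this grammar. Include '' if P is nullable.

{ u, x, '' }

P → x f contributes {x}.
P → u f contributes {u}.
From P → H: add FIRST(H) = { u, '' } (including '' since H is nullable).
Union: FIRST(P) = { u, x, '' }.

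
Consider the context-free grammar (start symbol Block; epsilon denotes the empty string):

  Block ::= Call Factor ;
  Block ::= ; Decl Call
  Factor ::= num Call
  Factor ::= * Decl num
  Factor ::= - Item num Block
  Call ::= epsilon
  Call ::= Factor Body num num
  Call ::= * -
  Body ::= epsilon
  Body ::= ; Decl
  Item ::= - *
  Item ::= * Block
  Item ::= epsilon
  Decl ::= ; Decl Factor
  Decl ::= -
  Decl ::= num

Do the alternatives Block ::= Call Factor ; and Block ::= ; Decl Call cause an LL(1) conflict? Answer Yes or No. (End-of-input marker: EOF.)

No

FIRST(Call Factor ;) = { *, -, num } and FIRST(; Decl Call) = { ; }.
The FIRST sets are disjoint and neither alternative is nullable — no conflict.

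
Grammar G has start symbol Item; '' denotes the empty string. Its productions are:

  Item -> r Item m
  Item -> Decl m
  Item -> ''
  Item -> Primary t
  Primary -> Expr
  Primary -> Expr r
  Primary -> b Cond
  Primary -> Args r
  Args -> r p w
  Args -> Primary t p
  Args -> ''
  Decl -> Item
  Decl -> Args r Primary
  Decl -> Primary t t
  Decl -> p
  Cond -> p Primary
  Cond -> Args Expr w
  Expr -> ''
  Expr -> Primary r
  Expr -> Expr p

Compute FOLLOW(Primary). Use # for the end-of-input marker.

In Item -> Primary t: add FIRST(t) = { t }.
In Args -> Primary t p: add FIRST(t p) = { t }.
In Decl -> Args r Primary: Primary is at the end, add FOLLOW(Decl) = { m }.
In Decl -> Primary t t: add FIRST(t t) = { t }.
In Cond -> p Primary: Primary is at the end, add FOLLOW(Cond) = { m, r, t }.
In Expr -> Primary r: add FIRST(r) = { r }.
Union: FOLLOW(Primary) = { m, r, t }.

{ m, r, t }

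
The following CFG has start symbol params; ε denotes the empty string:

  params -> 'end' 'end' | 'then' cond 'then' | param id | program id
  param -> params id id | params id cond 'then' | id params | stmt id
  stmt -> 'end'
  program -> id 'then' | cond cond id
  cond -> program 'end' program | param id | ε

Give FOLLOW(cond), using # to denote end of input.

{ 'end', 'then', id }

In params -> 'then' cond 'then': add FIRST('then') = { 'then' }.
In param -> params id cond 'then': add FIRST('then') = { 'then' }.
In program -> cond cond id: add FIRST(cond id) = { 'end', 'then', id }.
In program -> cond cond id: add FIRST(id) = { id }.
Union: FOLLOW(cond) = { 'end', 'then', id }.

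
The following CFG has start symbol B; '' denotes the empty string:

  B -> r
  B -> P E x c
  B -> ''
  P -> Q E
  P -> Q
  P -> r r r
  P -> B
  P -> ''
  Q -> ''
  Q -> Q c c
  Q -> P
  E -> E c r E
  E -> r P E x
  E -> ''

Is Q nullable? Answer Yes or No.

Yes

Q has an ''-production, so Q ⇒ ''.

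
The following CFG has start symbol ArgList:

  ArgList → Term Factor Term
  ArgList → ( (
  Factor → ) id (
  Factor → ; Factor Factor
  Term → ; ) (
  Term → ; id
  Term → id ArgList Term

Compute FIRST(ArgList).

From ArgList → Term Factor Term: add FIRST(Term) = { ;, id }.
ArgList → ( ( contributes {(}.
Union: FIRST(ArgList) = { (, ;, id }.

{ (, ;, id }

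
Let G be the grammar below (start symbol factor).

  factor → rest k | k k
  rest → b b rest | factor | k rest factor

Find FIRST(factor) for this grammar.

{ b, k }

From factor → rest k: add FIRST(rest) = { b, k }.
factor → k k contributes {k}.
Union: FIRST(factor) = { b, k }.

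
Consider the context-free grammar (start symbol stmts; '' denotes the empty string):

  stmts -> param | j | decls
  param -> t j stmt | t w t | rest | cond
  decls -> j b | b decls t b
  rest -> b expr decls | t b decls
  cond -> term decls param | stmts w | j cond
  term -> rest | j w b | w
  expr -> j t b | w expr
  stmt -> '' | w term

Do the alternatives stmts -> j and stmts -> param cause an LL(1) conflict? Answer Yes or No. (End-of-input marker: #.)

FIRST(j) = { j } and FIRST(param) = { b, j, t, w }.
Both contain j, so the two alternatives are not disjoint — LL(1) conflict.

Yes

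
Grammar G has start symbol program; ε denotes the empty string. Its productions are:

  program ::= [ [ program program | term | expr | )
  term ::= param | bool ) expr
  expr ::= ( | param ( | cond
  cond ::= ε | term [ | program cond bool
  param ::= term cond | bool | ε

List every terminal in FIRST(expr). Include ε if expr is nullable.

expr ::= ( contributes {(}.
From expr ::= param (: param nullable, take FIRST(param) ∪ {(} = { (, ), [, bool }.
From expr ::= cond: add FIRST(cond) = { (, ), [, bool, ε } (including ε since cond is nullable).
Union: FIRST(expr) = { (, ), [, bool, ε }.

{ (, ), [, bool, ε }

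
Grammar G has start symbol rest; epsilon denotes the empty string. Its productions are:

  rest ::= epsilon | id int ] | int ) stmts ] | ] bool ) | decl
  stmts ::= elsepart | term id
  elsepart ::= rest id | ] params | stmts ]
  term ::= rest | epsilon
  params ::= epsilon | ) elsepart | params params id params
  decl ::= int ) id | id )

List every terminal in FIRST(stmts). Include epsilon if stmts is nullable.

From stmts ::= elsepart: add FIRST(elsepart) = { ], id, int }.
From stmts ::= term id: term nullable, take FIRST(term) ∪ {id} = { ], id, int }.
Union: FIRST(stmts) = { ], id, int }.

{ ], id, int }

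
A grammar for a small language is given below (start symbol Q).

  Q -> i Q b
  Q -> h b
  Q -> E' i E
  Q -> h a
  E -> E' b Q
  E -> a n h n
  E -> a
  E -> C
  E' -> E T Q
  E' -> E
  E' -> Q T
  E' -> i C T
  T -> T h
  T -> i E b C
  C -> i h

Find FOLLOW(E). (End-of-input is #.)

{ #, b, i }

In Q -> E' i E: E is at the end, add FOLLOW(Q) = { #, b, i }.
In E' -> E T Q: add FIRST(T Q) = { i }.
In E' -> E: E is at the end, add FOLLOW(E') = { b, i }.
In T -> i E b C: add FIRST(b C) = { b }.
Union: FOLLOW(E) = { #, b, i }.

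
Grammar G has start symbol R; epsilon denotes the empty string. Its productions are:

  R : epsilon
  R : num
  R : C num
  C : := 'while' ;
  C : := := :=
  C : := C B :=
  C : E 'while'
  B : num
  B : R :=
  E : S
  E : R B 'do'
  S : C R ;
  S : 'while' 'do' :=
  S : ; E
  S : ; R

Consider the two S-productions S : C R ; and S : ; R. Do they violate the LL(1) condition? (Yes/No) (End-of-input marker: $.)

Yes

FIRST(C R ;) = { 'while', :=, ;, num } and FIRST(; R) = { ; }.
Both contain ;, so the two alternatives are not disjoint — LL(1) conflict.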